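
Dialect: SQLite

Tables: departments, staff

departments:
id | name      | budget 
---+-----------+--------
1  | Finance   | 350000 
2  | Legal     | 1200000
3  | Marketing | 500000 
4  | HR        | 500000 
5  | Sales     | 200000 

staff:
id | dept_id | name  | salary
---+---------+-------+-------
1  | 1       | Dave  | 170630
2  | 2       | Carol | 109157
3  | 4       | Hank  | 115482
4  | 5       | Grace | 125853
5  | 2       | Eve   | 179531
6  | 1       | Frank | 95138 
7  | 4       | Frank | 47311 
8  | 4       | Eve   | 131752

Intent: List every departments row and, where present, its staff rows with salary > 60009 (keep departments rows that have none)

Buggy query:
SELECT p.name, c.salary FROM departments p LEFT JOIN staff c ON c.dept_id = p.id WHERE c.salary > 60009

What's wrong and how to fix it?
Bug: Filtering c.salary in WHERE discards the NULL rows produced by LEFT JOIN, turning it into an inner join

Fix: Put 'c.salary > 60009' in the JOIN's ON clause instead of WHERE

Corrected query:
SELECT p.name, c.salary FROM departments p LEFT JOIN staff c ON c.dept_id = p.id AND c.salary > 60009

Result:
name      | salary
----------+-------
Finance   | 95138 
Finance   | 170630
Legal     | 109157
Legal     | 179531
Marketing | NULL  
HR        | 115482
HR        | 131752
Sales     | 125853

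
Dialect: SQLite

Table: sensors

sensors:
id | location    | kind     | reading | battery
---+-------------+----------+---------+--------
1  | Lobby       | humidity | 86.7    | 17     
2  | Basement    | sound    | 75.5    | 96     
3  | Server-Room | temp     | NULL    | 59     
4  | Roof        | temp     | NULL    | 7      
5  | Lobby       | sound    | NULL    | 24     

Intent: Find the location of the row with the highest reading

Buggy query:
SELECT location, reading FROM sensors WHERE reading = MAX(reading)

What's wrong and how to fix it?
Bug: WHERE is evaluated per row; an aggregate over the whole table isn't defined there

Fix: Wrap MAX in a scalar subquery so WHERE compares against a single value

Corrected query:
SELECT location, reading FROM sensors WHERE reading = (SELECT MAX(reading) FROM sensors)

Result:
location | reading
---------+--------
Lobby    | 86.7   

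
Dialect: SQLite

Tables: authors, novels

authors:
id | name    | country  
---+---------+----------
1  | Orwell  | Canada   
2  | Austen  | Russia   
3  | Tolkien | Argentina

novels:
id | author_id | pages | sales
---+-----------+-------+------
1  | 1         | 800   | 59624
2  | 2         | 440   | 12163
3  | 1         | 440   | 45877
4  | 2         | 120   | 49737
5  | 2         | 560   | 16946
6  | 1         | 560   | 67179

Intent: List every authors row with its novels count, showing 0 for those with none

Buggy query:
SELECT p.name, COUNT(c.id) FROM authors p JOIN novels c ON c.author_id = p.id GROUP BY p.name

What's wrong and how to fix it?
Bug: INNER JOIN drops authors rows that have no matching novels rows

Fix: Use LEFT JOIN so parents without children still appear (COUNT(c.id) gives 0)

Corrected query:
SELECT p.name, COUNT(c.id) FROM authors p LEFT JOIN novels c ON c.author_id = p.id GROUP BY p.name

Result:
name    | COUNT(c.id)
--------+------------
Austen  | 3          
Orwell  | 3          
Tolkien | 0          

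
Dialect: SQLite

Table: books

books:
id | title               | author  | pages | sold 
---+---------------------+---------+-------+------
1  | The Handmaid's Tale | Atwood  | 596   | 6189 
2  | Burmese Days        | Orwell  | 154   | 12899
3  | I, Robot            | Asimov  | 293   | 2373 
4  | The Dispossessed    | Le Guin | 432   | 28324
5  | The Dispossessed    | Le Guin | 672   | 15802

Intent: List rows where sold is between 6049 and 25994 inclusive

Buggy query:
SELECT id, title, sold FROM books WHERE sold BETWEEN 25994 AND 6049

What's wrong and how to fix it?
Bug: BETWEEN expects the lower bound first; with 25994 AND 6049 the range is empty

Fix: Write BETWEEN 6049 AND 25994

Corrected query:
SELECT id, title, sold FROM books WHERE sold BETWEEN 6049 AND 25994

Result:
id | title               | sold 
---+---------------------+------
1  | The Handmaid's Tale | 6189 
2  | Burmese Days        | 12899
5  | The Dispossessed    | 15802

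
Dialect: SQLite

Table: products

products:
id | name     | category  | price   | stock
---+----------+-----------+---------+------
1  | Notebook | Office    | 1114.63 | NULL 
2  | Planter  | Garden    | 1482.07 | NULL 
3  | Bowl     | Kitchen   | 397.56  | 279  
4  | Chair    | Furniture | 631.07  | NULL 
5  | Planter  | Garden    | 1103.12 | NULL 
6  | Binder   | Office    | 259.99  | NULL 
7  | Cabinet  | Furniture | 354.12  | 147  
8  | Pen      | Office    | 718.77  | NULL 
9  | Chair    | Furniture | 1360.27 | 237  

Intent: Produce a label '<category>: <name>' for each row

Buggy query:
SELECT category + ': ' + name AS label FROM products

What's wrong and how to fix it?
Bug: SQLite uses || for string concatenation; + coerces text to numbers (yielding 0)

Fix: Replace + with || to concatenate text

Corrected query:
SELECT category || ': ' || name AS label FROM products

Result:
label             
------------------
Office: Notebook  
Garden: Planter   
Kitchen: Bowl     
Furniture: Chair  
Garden: Planter   
Office: Binder    
Furniture: Cabinet
Office: Pen       
Furniture: Chair  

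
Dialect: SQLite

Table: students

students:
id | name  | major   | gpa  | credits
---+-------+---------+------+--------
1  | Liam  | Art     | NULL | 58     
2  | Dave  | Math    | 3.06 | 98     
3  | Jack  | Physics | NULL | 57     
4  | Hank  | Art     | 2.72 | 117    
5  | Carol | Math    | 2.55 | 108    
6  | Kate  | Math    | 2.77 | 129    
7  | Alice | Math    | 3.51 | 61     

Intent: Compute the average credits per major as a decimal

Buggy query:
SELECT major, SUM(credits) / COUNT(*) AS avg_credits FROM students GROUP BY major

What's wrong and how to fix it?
Bug: SUM(credits) and COUNT(*) are both integers; the division truncates the fractional part

Fix: Cast one side to REAL so the division keeps the fractional part

Corrected query:
SELECT major, SUM(credits) * 1.0 / COUNT(*) AS avg_credits FROM students GROUP BY major

Result:
major   | avg_credits
--------+------------
Art     | 87.5       
Math    | 99         
Physics | 57         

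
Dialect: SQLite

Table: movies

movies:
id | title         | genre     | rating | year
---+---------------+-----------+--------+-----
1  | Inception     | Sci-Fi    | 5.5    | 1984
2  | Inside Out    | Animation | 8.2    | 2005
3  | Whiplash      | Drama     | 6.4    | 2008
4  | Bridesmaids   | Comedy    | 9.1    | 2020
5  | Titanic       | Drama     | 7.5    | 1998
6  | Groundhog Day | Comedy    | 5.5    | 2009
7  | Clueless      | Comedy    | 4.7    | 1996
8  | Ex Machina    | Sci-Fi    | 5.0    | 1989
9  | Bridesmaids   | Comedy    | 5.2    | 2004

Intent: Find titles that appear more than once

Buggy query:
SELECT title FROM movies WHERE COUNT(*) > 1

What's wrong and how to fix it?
Bug: WHERE can't reference COUNT(*); aggregates are computed after WHERE

Fix: Group first, then use HAVING for the count condition

Corrected query:
SELECT title FROM movies GROUP BY title HAVING COUNT(*) > 1

Result:
title      
-----------
Bridesmaids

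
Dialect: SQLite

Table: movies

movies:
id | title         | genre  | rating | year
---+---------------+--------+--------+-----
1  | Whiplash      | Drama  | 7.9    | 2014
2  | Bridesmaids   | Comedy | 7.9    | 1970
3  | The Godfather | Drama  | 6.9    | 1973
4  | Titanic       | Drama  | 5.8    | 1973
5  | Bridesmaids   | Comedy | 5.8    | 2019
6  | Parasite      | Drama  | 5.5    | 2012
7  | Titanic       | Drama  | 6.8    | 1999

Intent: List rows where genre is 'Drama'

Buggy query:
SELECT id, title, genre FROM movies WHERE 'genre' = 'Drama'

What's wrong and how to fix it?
Bug: 'genre' in single quotes is a string literal, not the column; the comparison is literal-vs-literal and never true

Fix: Remove the quotes around the column name (or use double quotes for an identifier)

Corrected query:
SELECT id, title, genre FROM movies WHERE genre = 'Drama'

Result:
id | title         | genre
---+---------------+------
1  | Whiplash      | Drama
3  | The Godfather | Drama
4  | Titanic       | Drama
6  | Parasite      | Drama
7  | Titanic       | Drama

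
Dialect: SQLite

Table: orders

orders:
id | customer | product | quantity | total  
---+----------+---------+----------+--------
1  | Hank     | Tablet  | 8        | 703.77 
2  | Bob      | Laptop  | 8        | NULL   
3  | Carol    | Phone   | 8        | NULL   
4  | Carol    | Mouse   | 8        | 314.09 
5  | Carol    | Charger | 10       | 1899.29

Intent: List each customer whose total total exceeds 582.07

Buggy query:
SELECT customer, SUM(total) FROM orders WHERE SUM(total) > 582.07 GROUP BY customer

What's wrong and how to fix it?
Bug: SUM(total) is an aggregate, but WHERE filters rows before aggregation

Fix: Move the aggregate condition to a HAVING clause

Corrected query:
SELECT customer, SUM(total) FROM orders GROUP BY customer HAVING SUM(total) > 582.07

Result:
customer | SUM(total)
---------+-----------
Carol    | 2213.38   
Hank     | 703.77    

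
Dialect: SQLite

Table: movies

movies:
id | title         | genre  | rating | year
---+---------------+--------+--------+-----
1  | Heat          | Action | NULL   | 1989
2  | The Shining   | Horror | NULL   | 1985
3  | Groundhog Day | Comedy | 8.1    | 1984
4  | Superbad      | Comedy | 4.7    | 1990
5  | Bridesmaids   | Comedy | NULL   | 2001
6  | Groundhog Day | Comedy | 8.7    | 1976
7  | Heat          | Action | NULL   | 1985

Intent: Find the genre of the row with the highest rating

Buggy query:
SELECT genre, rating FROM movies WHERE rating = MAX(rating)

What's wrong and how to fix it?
Bug: WHERE is evaluated per row; an aggregate over the whole table isn't defined there

Fix: Wrap MAX in a scalar subquery so WHERE compares against a single value

Corrected query:
SELECT genre, rating FROM movies WHERE rating = (SELECT MAX(rating) FROM movies)

Result:
genre  | rating
-------+-------
Comedy | 8.7   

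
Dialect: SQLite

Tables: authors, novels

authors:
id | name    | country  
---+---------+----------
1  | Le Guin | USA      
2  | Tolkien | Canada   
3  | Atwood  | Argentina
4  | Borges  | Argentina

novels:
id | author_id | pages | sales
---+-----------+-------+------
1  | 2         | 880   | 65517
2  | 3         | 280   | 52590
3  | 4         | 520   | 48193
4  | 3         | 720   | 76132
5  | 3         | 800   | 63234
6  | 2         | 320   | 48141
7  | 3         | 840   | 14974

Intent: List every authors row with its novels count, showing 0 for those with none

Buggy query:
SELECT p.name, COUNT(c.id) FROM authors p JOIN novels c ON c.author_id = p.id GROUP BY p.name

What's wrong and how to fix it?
Bug: An inner join excludes parents with zero children

Fix: Use LEFT JOIN so parents without children still appear (COUNT(c.id) gives 0)

Corrected query:
SELECT p.name, COUNT(c.id) FROM authors p LEFT JOIN novels c ON c.author_id = p.id GROUP BY p.name

Result:
name    | COUNT(c.id)
--------+------------
Atwood  | 4          
Borges  | 1          
Le Guin | 0          
Tolkien | 2          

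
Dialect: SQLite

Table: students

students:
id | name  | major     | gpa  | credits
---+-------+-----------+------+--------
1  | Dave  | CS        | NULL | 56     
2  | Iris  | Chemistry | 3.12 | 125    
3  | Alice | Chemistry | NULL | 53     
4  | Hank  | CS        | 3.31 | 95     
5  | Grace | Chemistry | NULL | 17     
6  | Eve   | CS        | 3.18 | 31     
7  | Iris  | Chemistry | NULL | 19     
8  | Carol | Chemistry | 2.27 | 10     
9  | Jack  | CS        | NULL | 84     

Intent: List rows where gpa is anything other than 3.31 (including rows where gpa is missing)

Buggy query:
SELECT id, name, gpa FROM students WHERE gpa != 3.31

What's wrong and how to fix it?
Bug: Inequality against NULL is unknown, not true; rows with NULL are dropped

Fix: Add an explicit OR gpa IS NULL to include the missing-value rows

Corrected query:
SELECT id, name, gpa FROM students WHERE gpa != 3.31 OR gpa IS NULL

Result:
id | name  | gpa 
---+-------+-----
1  | Dave  | NULL
2  | Iris  | 3.12
3  | Alice | NULL
5  | Grace | NULL
6  | Eve   | 3.18
7  | Iris  | NULL
8  | Carol | 2.27
9  | Jack  | NULL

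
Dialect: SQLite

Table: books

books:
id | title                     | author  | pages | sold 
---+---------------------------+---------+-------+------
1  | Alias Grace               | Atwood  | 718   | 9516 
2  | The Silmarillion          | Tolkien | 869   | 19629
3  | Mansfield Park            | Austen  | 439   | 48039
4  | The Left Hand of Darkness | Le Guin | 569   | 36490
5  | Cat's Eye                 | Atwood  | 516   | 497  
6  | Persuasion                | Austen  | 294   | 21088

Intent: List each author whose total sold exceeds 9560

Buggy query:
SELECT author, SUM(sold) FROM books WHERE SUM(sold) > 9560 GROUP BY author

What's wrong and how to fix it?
Bug: WHERE runs before GROUP BY, so aggregates aren't available there

Fix: Use HAVING (which filters groups after aggregation) instead of WHERE

Corrected query:
SELECT author, SUM(sold) FROM books GROUP BY author HAVING SUM(sold) > 9560

Result:
author  | SUM(sold)
--------+----------
Atwood  | 10013    
Austen  | 69127    
Le Guin | 36490    
Tolkien | 19629    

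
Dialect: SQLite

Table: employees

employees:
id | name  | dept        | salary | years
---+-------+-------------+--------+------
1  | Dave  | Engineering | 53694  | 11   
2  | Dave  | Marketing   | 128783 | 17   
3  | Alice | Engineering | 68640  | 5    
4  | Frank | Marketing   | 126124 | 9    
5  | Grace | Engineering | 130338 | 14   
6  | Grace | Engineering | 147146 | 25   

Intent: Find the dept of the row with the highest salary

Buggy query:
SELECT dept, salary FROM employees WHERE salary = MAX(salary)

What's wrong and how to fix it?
Bug: MAX(salary) is an aggregate and cannot be used directly in WHERE

Fix: Wrap MAX in a scalar subquery so WHERE compares against a single value

Corrected query:
SELECT dept, salary FROM employees WHERE salary = (SELECT MAX(salary) FROM employees)

Result:
dept        | salary
------------+-------
Engineering | 147146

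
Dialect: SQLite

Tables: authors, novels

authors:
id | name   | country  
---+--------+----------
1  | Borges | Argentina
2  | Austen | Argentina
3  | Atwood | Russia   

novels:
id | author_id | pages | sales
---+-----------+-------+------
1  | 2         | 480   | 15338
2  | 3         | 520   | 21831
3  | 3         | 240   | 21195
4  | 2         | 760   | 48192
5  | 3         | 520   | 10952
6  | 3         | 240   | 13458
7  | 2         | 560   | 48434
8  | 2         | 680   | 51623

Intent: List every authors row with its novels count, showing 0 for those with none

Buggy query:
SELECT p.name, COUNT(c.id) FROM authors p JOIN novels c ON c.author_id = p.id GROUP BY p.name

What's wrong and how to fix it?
Bug: INNER JOIN drops authors rows that have no matching novels rows

Fix: Switch to LEFT JOIN to retain unmatched parent rows

Corrected query:
SELECT p.name, COUNT(c.id) FROM authors p LEFT JOIN novels c ON c.author_id = p.id GROUP BY p.name

Result:
name   | COUNT(c.id)
-------+------------
Atwood | 4          
Austen | 4          
Borges | 0          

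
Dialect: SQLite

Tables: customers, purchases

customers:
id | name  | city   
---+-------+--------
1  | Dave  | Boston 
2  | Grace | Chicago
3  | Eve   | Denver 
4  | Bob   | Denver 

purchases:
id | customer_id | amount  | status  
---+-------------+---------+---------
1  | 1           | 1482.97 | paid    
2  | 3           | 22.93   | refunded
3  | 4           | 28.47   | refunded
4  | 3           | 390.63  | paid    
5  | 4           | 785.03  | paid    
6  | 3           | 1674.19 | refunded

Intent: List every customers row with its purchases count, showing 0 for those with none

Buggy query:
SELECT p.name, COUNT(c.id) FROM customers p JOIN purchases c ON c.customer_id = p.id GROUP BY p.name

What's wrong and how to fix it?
Bug: INNER JOIN drops customers rows that have no matching purchases rows

Fix: Use LEFT JOIN so parents without children still appear (COUNT(c.id) gives 0)

Corrected query:
SELECT p.name, COUNT(c.id) FROM customers p LEFT JOIN purchases c ON c.customer_id = p.id GROUP BY p.name

Result:
name  | COUNT(c.id)
------+------------
Bob   | 2          
Dave  | 1          
Eve   | 3          
Grace | 0          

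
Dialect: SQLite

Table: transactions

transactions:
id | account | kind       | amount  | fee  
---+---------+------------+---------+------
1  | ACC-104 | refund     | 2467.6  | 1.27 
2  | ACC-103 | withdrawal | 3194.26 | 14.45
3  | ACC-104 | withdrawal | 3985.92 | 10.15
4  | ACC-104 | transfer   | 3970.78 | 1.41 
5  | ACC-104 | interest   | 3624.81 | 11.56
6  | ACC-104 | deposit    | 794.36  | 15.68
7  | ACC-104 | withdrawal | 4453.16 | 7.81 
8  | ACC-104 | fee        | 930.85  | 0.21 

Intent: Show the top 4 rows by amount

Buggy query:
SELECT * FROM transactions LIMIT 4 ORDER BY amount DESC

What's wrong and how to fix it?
Bug: ORDER BY cannot follow LIMIT; LIMIT is the final clause

Fix: Swap the clauses: ORDER BY first, then LIMIT

Corrected query:
SELECT * FROM transactions ORDER BY amount DESC LIMIT 4

Result:
id | account | kind       | amount  | fee  
---+---------+------------+---------+------
7  | ACC-104 | withdrawal | 4453.16 | 7.81 
3  | ACC-104 | withdrawal | 3985.92 | 10.15
4  | ACC-104 | transfer   | 3970.78 | 1.41 
5  | ACC-104 | interest   | 3624.81 | 11.56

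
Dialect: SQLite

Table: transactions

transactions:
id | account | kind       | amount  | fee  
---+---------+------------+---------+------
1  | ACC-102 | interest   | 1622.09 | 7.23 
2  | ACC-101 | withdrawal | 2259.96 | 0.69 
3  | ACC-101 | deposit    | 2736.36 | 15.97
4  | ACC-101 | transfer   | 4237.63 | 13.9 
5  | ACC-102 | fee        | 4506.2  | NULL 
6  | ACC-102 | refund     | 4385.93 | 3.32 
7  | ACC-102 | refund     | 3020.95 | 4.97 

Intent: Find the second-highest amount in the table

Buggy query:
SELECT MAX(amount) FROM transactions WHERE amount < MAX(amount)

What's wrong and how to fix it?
Bug: The inner MAX is an aggregate inside WHERE, which is not allowed

Fix: Put the inner MAX in a scalar subquery

Corrected query:
SELECT MAX(amount) FROM transactions WHERE amount < (SELECT MAX(amount) FROM transactions)

Result:
MAX(amount)
-----------
4385.93    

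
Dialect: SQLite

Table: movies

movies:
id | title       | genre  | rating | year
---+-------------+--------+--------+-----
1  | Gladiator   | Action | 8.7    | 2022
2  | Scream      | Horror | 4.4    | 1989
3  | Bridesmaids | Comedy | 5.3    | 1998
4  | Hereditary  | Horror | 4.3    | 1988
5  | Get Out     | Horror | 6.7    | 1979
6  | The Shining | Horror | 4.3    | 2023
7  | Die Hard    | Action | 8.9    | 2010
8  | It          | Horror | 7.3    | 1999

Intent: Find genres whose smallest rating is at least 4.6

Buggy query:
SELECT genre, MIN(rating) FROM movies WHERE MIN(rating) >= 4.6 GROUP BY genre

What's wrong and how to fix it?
Bug: Aggregates like MIN are computed per group after WHERE runs

Fix: Replace WHERE with HAVING after the GROUP BY

Corrected query:
SELECT genre, MIN(rating) FROM movies GROUP BY genre HAVING MIN(rating) >= 4.6

Result:
genre  | MIN(rating)
-------+------------
Action | 8.7        
Comedy | 5.3        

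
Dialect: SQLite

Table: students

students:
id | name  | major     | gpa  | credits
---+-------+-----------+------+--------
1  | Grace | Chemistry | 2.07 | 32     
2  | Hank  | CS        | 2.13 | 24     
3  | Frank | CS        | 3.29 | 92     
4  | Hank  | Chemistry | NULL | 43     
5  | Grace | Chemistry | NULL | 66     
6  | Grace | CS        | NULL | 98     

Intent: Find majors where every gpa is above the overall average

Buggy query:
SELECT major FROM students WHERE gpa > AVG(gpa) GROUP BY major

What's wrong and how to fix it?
Bug: WHERE evaluates per row before aggregation, so AVG() is unavailable

Fix: Use a subquery for AVG and a HAVING MIN(...) filter so the condition holds for every row in the group

Corrected query:
SELECT major FROM students GROUP BY major HAVING MIN(gpa) > (SELECT AVG(gpa) FROM students)

Result:
(no rows)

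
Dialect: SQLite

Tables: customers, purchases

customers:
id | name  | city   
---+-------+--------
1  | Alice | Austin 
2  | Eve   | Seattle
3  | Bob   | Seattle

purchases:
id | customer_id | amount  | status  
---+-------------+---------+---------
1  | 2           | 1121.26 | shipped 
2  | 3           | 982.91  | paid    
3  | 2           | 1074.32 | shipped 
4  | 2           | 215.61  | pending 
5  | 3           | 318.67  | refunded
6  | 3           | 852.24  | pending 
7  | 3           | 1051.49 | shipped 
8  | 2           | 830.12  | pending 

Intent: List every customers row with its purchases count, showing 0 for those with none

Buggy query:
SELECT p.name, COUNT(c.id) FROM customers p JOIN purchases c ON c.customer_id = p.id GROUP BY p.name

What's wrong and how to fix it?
Bug: INNER JOIN drops customers rows that have no matching purchases rows

Fix: Switch to LEFT JOIN to retain unmatched parent rows

Corrected query:
SELECT p.name, COUNT(c.id) FROM customers p LEFT JOIN purchases c ON c.customer_id = p.id GROUP BY p.name

Result:
name  | COUNT(c.id)
------+------------
Alice | 0          
Bob   | 4          
Eve   | 4          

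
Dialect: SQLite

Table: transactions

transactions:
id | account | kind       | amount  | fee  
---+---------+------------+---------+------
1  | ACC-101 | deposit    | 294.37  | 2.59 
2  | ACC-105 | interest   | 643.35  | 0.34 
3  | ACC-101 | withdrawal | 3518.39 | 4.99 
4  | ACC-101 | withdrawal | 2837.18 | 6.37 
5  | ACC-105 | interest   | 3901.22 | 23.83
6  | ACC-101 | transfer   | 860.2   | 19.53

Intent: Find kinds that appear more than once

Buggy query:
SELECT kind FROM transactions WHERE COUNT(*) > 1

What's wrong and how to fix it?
Bug: COUNT(*) is an aggregate and cannot be used in WHERE

Fix: Group first, then use HAVING for the count condition

Corrected query:
SELECT kind FROM transactions GROUP BY kind HAVING COUNT(*) > 1

Result:
kind      
----------
interest  
withdrawal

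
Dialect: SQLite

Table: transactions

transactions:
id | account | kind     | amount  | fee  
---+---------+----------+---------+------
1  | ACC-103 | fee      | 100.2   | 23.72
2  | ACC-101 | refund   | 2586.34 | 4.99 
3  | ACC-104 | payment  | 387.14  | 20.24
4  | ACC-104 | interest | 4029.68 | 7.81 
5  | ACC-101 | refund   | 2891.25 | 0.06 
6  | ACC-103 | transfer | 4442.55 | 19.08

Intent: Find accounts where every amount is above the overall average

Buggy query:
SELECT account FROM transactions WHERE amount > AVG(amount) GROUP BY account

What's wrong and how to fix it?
Bug: WHERE evaluates per row before aggregation, so AVG() is unavailable

Fix: Compute the overall average in a scalar subquery and compare each group's MIN against it in HAVING

Corrected query:
SELECT account FROM transactions GROUP BY account HAVING MIN(amount) > (SELECT AVG(amount) FROM transactions)

Result:
account
-------
ACC-101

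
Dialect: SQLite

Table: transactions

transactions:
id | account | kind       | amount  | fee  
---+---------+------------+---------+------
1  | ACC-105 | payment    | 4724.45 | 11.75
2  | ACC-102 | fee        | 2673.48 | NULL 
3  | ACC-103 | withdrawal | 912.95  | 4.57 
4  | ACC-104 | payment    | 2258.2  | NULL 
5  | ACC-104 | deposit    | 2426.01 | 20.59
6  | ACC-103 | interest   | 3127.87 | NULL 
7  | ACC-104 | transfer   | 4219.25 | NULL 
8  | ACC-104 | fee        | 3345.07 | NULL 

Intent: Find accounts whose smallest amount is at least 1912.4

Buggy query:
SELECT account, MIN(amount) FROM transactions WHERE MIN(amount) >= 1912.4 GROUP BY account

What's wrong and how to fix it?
Bug: MIN() in WHERE is a misuse of aggregate

Fix: Replace WHERE with HAVING after the GROUP BY

Corrected query:
SELECT account, MIN(amount) FROM transactions GROUP BY account HAVING MIN(amount) >= 1912.4

Result:
account | MIN(amount)
--------+------------
ACC-102 | 2673.48    
ACC-104 | 2258.2     
ACC-105 | 4724.45    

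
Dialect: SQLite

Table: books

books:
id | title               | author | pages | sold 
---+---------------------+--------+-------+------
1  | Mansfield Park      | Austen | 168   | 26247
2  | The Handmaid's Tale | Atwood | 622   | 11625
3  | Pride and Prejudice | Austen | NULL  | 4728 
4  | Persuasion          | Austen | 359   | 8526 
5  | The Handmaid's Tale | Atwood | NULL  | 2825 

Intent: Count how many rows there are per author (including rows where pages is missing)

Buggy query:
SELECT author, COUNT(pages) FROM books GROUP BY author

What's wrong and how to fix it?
Bug: COUNT(pages) skips NULLs, so groups with missing pages are undercounted

Fix: Use COUNT(*) to count all rows regardless of NULL

Corrected query:
SELECT author, COUNT(*) FROM books GROUP BY author

Result:
author | COUNT(*)
-------+---------
Atwood | 2       
Austen | 3       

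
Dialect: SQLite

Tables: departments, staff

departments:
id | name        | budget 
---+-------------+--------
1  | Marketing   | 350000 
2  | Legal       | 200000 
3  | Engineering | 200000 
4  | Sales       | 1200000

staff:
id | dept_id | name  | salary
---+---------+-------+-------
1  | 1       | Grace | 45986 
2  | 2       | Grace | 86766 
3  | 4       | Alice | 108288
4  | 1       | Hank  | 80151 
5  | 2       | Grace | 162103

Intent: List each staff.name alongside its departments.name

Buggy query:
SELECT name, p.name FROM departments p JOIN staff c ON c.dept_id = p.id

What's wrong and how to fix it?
Bug: Both tables have a 'name' column; the unqualified reference is ambiguous

Fix: Prefix ambiguous columns with the table alias

Corrected query:
SELECT c.name, p.name FROM departments p JOIN staff c ON c.dept_id = p.id

Result:
name  | name     
------+----------
Grace | Marketing
Grace | Legal    
Alice | Sales    
Hank  | Marketing
Grace | Legal    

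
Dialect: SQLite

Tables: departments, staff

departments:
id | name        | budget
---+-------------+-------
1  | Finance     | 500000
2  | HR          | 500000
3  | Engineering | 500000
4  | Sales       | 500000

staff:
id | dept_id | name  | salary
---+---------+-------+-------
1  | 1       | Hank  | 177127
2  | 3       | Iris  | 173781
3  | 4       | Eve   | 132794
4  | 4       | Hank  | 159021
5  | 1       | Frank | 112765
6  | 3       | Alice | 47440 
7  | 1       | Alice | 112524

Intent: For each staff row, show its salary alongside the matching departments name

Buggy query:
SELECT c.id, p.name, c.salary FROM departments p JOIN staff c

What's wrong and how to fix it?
Bug: Missing join condition: each staff row is matched to all departments rows instead of just its own

Fix: Specify the join condition linking the foreign key to the parent id

Corrected query:
SELECT c.id, p.name, c.salary FROM departments p JOIN staff c ON c.dept_id = p.id

Result:
id | name        | salary
---+-------------+-------
1  | Finance     | 177127
2  | Engineering | 173781
3  | Sales       | 132794
4  | Sales       | 159021
5  | Finance     | 112765
6  | Engineering | 47440 
7  | Finance     | 112524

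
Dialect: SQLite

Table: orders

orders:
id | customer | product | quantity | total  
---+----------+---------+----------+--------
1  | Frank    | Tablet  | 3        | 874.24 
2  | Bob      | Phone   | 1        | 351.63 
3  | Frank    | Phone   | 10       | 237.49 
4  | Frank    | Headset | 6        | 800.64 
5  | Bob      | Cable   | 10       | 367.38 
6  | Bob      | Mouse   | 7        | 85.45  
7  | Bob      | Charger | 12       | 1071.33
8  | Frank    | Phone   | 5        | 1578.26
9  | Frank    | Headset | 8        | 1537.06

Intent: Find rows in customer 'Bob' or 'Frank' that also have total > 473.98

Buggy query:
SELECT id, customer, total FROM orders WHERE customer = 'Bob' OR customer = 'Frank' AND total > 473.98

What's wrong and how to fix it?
Bug: AND binds tighter than OR, so this parses as customer = 'Bob' OR (customer = 'Frank' AND total > 473.98)

Fix: Add parentheses around the OR so the AND applies to both alternatives

Corrected query:
SELECT id, customer, total FROM orders WHERE (customer = 'Bob' OR customer = 'Frank') AND total > 473.98

Result:
id | customer | total  
---+----------+--------
1  | Frank    | 874.24 
4  | Frank    | 800.64 
7  | Bob      | 1071.33
8  | Frank    | 1578.26
9  | Frank    | 1537.06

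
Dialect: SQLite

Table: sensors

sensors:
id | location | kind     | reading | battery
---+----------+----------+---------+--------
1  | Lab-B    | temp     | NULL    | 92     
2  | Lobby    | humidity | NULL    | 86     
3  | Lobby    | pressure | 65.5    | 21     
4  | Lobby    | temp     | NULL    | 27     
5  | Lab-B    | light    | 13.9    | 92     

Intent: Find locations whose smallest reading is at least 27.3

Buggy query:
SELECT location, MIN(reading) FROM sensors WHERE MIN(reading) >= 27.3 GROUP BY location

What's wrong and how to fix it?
Bug: Aggregates like MIN are computed per group after WHERE runs

Fix: Use HAVING for the per-group MIN condition

Corrected query:
SELECT location, MIN(reading) FROM sensors GROUP BY location HAVING MIN(reading) >= 27.3

Result:
location | MIN(reading)
---------+-------------
Lobby    | 65.5        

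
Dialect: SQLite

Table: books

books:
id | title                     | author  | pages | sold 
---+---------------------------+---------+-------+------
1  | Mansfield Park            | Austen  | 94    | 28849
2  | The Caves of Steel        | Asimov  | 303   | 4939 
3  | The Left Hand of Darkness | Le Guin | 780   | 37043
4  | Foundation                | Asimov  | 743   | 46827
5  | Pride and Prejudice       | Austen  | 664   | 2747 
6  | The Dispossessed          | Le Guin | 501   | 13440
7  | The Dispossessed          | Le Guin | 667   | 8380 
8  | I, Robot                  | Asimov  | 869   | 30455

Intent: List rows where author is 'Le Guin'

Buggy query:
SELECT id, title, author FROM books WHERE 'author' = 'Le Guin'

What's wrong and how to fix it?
Bug: 'author' in single quotes is a string literal, not the column; the comparison is literal-vs-literal and never true

Fix: Reference the column as author without single quotes

Corrected query:
SELECT id, title, author FROM books WHERE author = 'Le Guin'

Result:
id | title                     | author 
---+---------------------------+--------
3  | The Left Hand of Darkness | Le Guin
6  | The Dispossessed          | Le Guin
7  | The Dispossessed          | Le Guin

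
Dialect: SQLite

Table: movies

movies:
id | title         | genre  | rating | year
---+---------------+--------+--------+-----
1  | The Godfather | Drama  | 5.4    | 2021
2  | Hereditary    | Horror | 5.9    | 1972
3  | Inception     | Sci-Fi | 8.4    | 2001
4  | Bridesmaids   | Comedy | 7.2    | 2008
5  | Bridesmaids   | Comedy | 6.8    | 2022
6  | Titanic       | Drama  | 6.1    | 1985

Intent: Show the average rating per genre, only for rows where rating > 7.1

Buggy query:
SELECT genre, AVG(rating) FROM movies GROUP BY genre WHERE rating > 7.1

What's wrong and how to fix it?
Bug: WHERE cannot follow GROUP BY

Fix: Move the WHERE clause before GROUP BY

Corrected query:
SELECT genre, AVG(rating) FROM movies WHERE rating > 7.1 GROUP BY genre

Result:
genre  | AVG(rating)
-------+------------
Comedy | 7.2        
Sci-Fi | 8.4        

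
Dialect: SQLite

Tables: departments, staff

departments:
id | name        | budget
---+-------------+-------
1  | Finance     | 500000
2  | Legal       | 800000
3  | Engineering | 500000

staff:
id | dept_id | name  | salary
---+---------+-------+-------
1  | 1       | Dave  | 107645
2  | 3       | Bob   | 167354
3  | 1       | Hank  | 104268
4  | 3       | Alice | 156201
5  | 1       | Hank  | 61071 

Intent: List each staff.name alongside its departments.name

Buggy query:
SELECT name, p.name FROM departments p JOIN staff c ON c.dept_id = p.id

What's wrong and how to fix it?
Bug: 'name' exists in both joined tables, so the database can't tell which one is meant

Fix: Prefix ambiguous columns with the table alias

Corrected query:
SELECT c.name, p.name FROM departments p JOIN staff c ON c.dept_id = p.id

Result:
name  | name       
------+------------
Dave  | Finance    
Bob   | Engineering
Hank  | Finance    
Alice | Engineering
Hank  | Finance    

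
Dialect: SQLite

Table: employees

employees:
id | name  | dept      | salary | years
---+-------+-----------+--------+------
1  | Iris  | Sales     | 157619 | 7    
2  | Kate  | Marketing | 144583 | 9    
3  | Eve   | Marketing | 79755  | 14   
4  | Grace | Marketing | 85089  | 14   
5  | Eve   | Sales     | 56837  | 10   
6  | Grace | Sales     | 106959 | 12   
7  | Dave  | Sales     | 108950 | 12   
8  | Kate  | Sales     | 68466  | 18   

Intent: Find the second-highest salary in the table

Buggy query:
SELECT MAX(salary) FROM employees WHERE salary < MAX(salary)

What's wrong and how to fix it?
Bug: MAX(salary) on the right of the comparison is an aggregate-in-WHERE error

Fix: Compute the overall MAX in a subquery, then take MAX of rows below it

Corrected query:
SELECT MAX(salary) FROM employees WHERE salary < (SELECT MAX(salary) FROM employees)

Result:
MAX(salary)
-----------
144583     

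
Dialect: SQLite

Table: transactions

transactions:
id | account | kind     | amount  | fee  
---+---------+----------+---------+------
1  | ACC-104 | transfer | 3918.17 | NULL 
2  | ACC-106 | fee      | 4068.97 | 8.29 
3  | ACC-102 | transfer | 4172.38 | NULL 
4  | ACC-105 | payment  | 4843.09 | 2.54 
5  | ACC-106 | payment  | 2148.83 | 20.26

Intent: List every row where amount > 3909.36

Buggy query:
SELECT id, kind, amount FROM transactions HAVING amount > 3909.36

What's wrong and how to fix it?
Bug: This is a non-aggregate query (no GROUP BY, no aggregates), so in SQLite the HAVING clause is invalid here; a row-level condition belongs in WHERE

Fix: Use WHERE for row-level filtering

Corrected query:
SELECT id, kind, amount FROM transactions WHERE amount > 3909.36

Result:
id | kind     | amount 
---+----------+--------
1  | transfer | 3918.17
2  | fee      | 4068.97
3  | transfer | 4172.38
4  | payment  | 4843.09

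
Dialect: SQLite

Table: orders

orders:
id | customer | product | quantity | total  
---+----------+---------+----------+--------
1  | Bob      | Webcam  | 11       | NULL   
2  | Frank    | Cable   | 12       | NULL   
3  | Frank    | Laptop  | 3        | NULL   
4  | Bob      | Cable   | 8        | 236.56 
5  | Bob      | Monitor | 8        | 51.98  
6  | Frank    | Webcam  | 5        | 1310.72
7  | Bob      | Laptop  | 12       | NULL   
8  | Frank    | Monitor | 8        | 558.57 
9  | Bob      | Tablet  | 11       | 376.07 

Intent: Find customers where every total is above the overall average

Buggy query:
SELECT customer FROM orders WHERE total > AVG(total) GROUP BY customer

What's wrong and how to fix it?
Bug: AVG() is an aggregate; it can't sit directly in WHERE

Fix: Use a subquery for AVG and a HAVING MIN(...) filter so the condition holds for every row in the group

Corrected query:
SELECT customer FROM orders GROUP BY customer HAVING MIN(total) > (SELECT AVG(total) FROM orders)

Result:
customer
--------
Frank   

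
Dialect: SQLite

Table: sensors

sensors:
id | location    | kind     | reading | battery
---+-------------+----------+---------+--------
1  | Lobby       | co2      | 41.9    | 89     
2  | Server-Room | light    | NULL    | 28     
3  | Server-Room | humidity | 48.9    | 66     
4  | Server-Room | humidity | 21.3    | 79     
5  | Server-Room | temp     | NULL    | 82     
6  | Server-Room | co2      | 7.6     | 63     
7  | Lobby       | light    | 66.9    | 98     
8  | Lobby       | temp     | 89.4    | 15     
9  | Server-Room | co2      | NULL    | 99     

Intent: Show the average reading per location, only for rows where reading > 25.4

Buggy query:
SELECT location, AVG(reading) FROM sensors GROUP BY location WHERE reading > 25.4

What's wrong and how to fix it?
Bug: WHERE cannot follow GROUP BY

Fix: Move the WHERE clause before GROUP BY

Corrected query:
SELECT location, AVG(reading) FROM sensors WHERE reading > 25.4 GROUP BY location

Result:
location    | AVG(reading)
------------+-------------
Lobby       | 66.066667   
Server-Room | 48.9        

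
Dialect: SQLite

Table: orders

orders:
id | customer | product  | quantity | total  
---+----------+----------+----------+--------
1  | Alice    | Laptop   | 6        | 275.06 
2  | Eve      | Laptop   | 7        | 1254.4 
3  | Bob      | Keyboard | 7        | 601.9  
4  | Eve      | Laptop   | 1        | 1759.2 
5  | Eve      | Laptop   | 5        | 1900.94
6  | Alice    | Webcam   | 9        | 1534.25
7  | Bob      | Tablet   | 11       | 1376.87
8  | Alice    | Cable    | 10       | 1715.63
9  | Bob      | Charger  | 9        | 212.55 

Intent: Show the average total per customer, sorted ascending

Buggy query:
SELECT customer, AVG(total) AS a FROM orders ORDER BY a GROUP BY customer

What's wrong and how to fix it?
Bug: GROUP BY must precede ORDER BY

Fix: Reorder: SELECT … FROM … GROUP BY … ORDER BY …

Corrected query:
SELECT customer, AVG(total) AS a FROM orders GROUP BY customer ORDER BY a

Result:
customer | a      
---------+--------
Bob      | 730.44 
Alice    | 1174.98
Eve      | 1638.18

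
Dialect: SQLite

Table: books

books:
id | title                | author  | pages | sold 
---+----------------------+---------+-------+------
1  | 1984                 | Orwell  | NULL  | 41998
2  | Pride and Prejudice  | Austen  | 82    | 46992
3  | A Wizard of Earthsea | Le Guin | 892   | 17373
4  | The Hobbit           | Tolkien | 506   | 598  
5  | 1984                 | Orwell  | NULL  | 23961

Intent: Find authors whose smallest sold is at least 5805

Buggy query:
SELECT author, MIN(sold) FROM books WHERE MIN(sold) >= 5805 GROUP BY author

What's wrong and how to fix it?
Bug: Aggregates like MIN are computed per group after WHERE runs

Fix: Replace WHERE with HAVING after the GROUP BY

Corrected query:
SELECT author, MIN(sold) FROM books GROUP BY author HAVING MIN(sold) >= 5805

Result:
author  | MIN(sold)
--------+----------
Austen  | 46992    
Le Guin | 17373    
Orwell  | 23961    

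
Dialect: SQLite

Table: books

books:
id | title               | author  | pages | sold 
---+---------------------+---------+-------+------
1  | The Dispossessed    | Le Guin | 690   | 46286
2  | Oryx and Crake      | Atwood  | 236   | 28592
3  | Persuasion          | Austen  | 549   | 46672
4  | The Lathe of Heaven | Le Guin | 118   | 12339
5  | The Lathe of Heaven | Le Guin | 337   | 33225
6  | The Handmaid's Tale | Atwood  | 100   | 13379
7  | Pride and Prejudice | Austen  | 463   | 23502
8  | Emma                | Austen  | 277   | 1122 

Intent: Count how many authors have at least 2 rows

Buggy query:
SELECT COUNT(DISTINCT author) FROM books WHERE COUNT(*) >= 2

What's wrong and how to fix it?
Bug: COUNT(*) cannot appear in WHERE; the per-group count doesn't exist yet

Fix: Use a subquery that GROUPs and filters with HAVING, then count its rows

Corrected query:
SELECT COUNT(*) FROM (SELECT author FROM books GROUP BY author HAVING COUNT(*) >= 2)

Result:
COUNT(*)
--------
3       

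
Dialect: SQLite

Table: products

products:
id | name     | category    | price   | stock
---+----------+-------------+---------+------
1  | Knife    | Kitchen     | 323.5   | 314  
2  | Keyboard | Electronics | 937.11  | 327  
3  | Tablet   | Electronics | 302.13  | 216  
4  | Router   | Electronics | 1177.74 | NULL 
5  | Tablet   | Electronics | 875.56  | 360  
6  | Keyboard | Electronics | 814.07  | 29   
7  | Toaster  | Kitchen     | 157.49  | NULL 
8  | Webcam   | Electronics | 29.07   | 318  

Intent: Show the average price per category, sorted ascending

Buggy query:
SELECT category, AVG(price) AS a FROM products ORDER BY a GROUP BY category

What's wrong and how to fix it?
Bug: ORDER BY appears before GROUP BY; SQL clause order requires GROUP BY first

Fix: Move ORDER BY to the end, after GROUP BY

Corrected query:
SELECT category, AVG(price) AS a FROM products GROUP BY category ORDER BY a

Result:
category    | a      
------------+--------
Kitchen     | 240.495
Electronics | 689.28 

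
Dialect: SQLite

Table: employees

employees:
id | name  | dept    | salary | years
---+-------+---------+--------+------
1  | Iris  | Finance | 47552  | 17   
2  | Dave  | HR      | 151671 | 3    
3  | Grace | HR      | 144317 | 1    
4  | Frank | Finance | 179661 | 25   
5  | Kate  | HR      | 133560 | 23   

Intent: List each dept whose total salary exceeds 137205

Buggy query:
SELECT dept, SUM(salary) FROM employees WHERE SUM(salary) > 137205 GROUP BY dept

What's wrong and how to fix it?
Bug: Aggregate functions cannot appear in a WHERE clause

Fix: Use HAVING (which filters groups after aggregation) instead of WHERE

Corrected query:
SELECT dept, SUM(salary) FROM employees GROUP BY dept HAVING SUM(salary) > 137205

Result:
dept    | SUM(salary)
--------+------------
Finance | 227213     
HR      | 429548     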